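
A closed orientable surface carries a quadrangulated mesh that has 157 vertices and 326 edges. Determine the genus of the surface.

4

Every face is a square and each edge borders two faces, so 4F = 2·326, giving F = 163.
χ = V − E + F = 157 − 326 + 163 = -6.
For a closed orientable surface χ = 2 − 2g, so g = (2 − (-6))/2 = 4.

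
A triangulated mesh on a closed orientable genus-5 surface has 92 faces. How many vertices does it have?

38

χ = 2 − 2·5 = -8, and every face is a triangle so 3F = 2E.
E = 3·92/2 = 138. Then V = -8 + E − F = -8 + 138 − 92 = 38.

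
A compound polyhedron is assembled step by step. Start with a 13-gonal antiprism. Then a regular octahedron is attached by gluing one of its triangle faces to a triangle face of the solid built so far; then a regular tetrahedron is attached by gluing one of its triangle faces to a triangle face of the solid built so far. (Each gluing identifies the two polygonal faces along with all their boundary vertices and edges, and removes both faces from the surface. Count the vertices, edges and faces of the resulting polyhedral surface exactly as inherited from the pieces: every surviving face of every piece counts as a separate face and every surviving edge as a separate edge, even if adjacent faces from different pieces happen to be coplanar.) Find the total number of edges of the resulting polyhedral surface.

A 13-gonal antiprism: V=26, E=52, F=28.
Attach a regular octahedron (V=6, E=12, F=8) along a 3-gon: merge 3 vertices and 3 edges, delete both glued faces → V=29, E=61, F=34.
Attach a regular tetrahedron (V=4, E=6, F=4) along a 3-gon: merge 3 vertices and 3 edges, delete both glued faces → V=30, E=64, F=36.
Check: V − E + F = 30 − 64 + 36 = 2.

64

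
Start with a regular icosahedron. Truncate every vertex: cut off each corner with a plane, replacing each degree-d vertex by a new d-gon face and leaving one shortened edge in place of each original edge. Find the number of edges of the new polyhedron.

90

The base solid has V = 12, E = 30, F = 20.
Truncation replaces each original edge-end by a new vertex, so V′ = 2E = 60.
Each original edge survives, and each old vertex of degree d contributes d new edges; summing degrees gives Σd = 2E, so E′ = E + 2E = 3E = 90.
Each original face survives and each original vertex becomes one new face: F′ = F + V = 32.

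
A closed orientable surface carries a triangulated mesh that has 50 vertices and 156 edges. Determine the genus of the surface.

2

Every face is a triangle and each edge borders two faces, so 3F = 2·156, giving F = 104.
χ = V − E + F = 50 − 156 + 104 = -2.
For a closed orientable surface χ = 2 − 2g, so g = (2 − (-2))/2 = 2.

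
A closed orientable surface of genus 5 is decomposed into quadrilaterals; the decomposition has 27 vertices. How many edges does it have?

70

χ = 2 − 2·5 = -8, and every face is a square so 4F = 2E.
V − E + F = -8 with E = 4F/2 gives 27 − (4/2 − 1)·F = -8, so F = 35 and E = 70.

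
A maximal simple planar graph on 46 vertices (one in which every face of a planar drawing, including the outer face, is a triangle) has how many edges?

In a plane triangulation 3F = 2E and V − E + F = 2, so E = 3V − 6 = 3·46 − 6 = 132.

132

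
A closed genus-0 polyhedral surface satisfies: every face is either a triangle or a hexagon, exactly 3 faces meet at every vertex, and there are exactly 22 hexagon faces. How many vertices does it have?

48

Let x be the number of triangles; then F = 22 + x.
Edge–face incidences: 2E = 6·22 + 3·x = 132 + 3x.
Every vertex has degree 3, so 3V = 2E.
Euler: V − E + F = 2 ⇒ (2E)/3 − E + (22 + x) = 2.
Multiply by 6: 2·(2E) − 3·(2E) + 6·(22 + x) = 12, i.e. 132 + 6x − (132 + 3x) = 12.
Collecting terms: 3x = 12, so x = 4.
Then 2E = 132 + 3·4 = 144, so E = 72, V = 2E/3 = 48, F = 22 + 4 = 26.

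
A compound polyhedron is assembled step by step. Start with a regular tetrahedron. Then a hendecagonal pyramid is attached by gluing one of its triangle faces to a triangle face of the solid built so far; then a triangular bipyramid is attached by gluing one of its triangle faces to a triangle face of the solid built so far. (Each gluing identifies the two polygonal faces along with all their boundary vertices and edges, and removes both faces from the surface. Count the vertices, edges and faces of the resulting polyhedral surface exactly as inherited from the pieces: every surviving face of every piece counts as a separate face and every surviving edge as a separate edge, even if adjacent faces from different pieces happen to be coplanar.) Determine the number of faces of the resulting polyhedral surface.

A regular tetrahedron: V=4, E=6, F=4.
Attach a hendecagonal pyramid (V=12, E=22, F=12) along a 3-gon: merge 3 vertices and 3 edges, delete both glued faces → V=13, E=25, F=14.
Attach a triangular bipyramid (V=5, E=9, F=6) along a 3-gon: merge 3 vertices and 3 edges, delete both glued faces → V=15, E=31, F=18.
Check: V − E + F = 15 − 31 + 18 = 2.

18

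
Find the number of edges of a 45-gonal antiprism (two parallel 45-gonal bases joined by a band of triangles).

An antiprism on an n-gon has two n-gon caps and 2n triangles: V = 2·45 = 90, E = 4·45 = 180, F = 2·45 + 2 = 92.
Check: V − E + F = 90 − 180 + 92 = 2.

180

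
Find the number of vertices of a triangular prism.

6

A prism on an n-gon has two n-gon bases and n rectangular sides: V = 2·3 = 6, E = 3·3 = 9, F = 3 + 2 = 5.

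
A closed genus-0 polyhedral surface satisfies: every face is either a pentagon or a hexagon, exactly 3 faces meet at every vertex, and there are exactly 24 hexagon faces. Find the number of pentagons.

12

Let x be the number of pentagons; then F = 24 + x.
Edge–face incidences: 2E = 6·24 + 5·x = 144 + 5x.
Every vertex has degree 3, so 3V = 2E.
Euler: V − E + F = 2 ⇒ (2E)/3 − E + (24 + x) = 2.
Multiply by 6: 2·(2E) − 3·(2E) + 6·(24 + x) = 12, i.e. 144 + 6x − (144 + 5x) = 12.
Collecting terms: x = 12.
Then 2E = 144 + 5·12 = 204, so E = 102, V = 2E/3 = 68, F = 24 + 12 = 36.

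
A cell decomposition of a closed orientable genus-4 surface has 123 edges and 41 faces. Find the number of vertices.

For a closed orientable surface of genus 4, χ = 2 − 2·4 = -6.
V = -6 + E − F = -6 + 123 − 41 = 76.

76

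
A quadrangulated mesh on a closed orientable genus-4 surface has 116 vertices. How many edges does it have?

χ = 2 − 2·4 = -6, and every face is a square so 4F = 2E.
V − E + F = -6 with E = 4F/2 gives 116 − (4/2 − 1)·F = -6, so F = 122 and E = 244.

244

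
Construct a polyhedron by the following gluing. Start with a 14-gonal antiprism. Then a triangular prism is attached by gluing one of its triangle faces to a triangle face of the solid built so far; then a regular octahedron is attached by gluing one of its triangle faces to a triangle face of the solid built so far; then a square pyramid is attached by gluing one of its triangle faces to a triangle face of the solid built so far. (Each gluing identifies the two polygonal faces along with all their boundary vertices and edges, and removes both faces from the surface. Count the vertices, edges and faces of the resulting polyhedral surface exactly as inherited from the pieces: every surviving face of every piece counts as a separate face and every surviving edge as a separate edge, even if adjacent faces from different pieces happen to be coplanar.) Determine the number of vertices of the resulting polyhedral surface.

A 14-gonal antiprism: V=28, E=56, F=30.
Attach a triangular prism (V=6, E=9, F=5) along a 3-gon: merge 3 vertices and 3 edges, delete both glued faces → V=31, E=62, F=33.
Attach a regular octahedron (V=6, E=12, F=8) along a 3-gon: merge 3 vertices and 3 edges, delete both glued faces → V=34, E=71, F=39.
Attach a square pyramid (V=5, E=8, F=5) along a 3-gon: merge 3 vertices and 3 edges, delete both glued faces → V=36, E=76, F=42.
Check: V − E + F = 36 − 76 + 42 = 2.

36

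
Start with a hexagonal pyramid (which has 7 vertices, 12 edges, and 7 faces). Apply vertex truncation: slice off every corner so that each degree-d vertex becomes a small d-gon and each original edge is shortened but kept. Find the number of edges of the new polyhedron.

Truncation replaces each original edge-end by a new vertex, so V′ = 2E = 24.
Each original edge survives, and each old vertex of degree d contributes d new edges; summing degrees gives Σd = 2E, so E′ = E + 2E = 3E = 36.
Each original face survives and each original vertex becomes one new face: F′ = F + V = 14.

36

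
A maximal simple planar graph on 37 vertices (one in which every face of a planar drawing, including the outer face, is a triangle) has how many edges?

In a plane triangulation 3F = 2E and V − E + F = 2, so E = 3V − 6 = 3·37 − 6 = 105.

105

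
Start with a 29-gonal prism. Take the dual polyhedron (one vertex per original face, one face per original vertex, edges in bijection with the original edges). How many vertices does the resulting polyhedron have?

31

The base solid has V = 58, E = 87, F = 31.
The dual swaps V and F and preserves E: V′ = F = 31, E′ = E = 87, F′ = V = 58.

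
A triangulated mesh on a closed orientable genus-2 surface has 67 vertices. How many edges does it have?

207

χ = 2 − 2·2 = -2, and every face is a triangle so 3F = 2E.
V − E + F = -2 with E = 3F/2 gives 67 − (3/2 − 1)·F = -2, so F = 138 and E = 207.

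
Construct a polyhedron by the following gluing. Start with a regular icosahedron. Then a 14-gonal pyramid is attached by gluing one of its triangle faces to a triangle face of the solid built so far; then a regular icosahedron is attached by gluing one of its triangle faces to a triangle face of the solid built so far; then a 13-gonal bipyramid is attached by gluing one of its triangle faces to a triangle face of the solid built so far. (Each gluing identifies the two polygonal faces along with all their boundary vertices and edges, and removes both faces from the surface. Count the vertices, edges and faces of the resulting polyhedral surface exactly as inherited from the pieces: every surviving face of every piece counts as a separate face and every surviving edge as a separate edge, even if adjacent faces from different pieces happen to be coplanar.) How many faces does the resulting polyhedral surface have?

75

A regular icosahedron: V=12, E=30, F=20.
Attach a 14-gonal pyramid (V=15, E=28, F=15) along a 3-gon: merge 3 vertices and 3 edges, delete both glued faces → V=24, E=55, F=33.
Attach a regular icosahedron (V=12, E=30, F=20) along a 3-gon: merge 3 vertices and 3 edges, delete both glued faces → V=33, E=82, F=51.
Attach a 13-gonal bipyramid (V=15, E=39, F=26) along a 3-gon: merge 3 vertices and 3 edges, delete both glued faces → V=45, E=118, F=75.
Check: V − E + F = 45 − 118 + 75 = 2.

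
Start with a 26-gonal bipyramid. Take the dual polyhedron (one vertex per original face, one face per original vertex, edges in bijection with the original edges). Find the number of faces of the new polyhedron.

The base solid has V = 28, E = 78, F = 52.
The dual swaps V and F and preserves E: V′ = F = 52, E′ = E = 78, F′ = V = 28.

28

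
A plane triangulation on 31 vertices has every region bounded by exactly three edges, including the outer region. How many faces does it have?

58

In a plane triangulation 3F = 2E and V − E + F = 2, so F = 2V − 4 = 2·31 − 4 = 58.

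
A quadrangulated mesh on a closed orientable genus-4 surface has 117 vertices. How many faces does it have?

123

χ = 2 − 2·4 = -6, and every face is a square so 4F = 2E.
V − E + F = -6 with E = 4F/2 gives 117 − (4/2 − 1)·F = -6, so F = 123 and E = 246.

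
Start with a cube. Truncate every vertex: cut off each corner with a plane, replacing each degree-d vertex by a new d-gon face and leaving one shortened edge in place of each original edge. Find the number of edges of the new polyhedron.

36

The base solid has V = 8, E = 12, F = 6.
Truncation replaces each original edge-end by a new vertex, so V′ = 2E = 24.
Each original edge survives, and each old vertex of degree d contributes d new edges; summing degrees gives Σd = 2E, so E′ = E + 2E = 3E = 36.
Each original face survives and each original vertex becomes one new face: F′ = F + V = 14.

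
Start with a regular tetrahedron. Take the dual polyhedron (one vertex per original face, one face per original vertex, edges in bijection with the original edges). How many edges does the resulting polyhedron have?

The base solid has V = 4, E = 6, F = 4.
The dual swaps V and F and preserves E: V′ = F = 4, E′ = E = 6, F′ = V = 4.

6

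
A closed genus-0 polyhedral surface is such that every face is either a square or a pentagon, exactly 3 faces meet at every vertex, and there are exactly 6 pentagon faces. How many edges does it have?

Let x be the number of squares; then F = 6 + x.
Edge–face incidences: 2E = 5·6 + 4·x = 30 + 4x.
Every vertex has degree 3, so 3V = 2E.
Euler: V − E + F = 2 ⇒ (2E)/3 − E + (6 + x) = 2.
Multiply by 6: 2·(2E) − 3·(2E) + 6·(6 + x) = 12, i.e. 36 + 6x − (30 + 4x) = 12.
Collecting terms: 2x + 6 = 12, so 2x = 6, so x = 3.
Then 2E = 30 + 4·3 = 42, so E = 21, V = 2E/3 = 14, F = 6 + 3 = 9.

21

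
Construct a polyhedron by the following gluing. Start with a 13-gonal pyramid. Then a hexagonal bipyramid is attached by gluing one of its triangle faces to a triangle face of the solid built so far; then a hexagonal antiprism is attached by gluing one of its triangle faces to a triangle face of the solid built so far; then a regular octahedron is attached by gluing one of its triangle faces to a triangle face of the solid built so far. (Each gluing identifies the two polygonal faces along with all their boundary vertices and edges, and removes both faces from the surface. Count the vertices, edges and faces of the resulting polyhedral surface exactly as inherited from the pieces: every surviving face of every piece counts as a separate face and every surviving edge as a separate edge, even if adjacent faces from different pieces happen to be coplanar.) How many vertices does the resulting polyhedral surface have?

31

A 13-gonal pyramid: V=14, E=26, F=14.
Attach a hexagonal bipyramid (V=8, E=18, F=12) along a 3-gon: merge 3 vertices and 3 edges, delete both glued faces → V=19, E=41, F=24.
Attach a hexagonal antiprism (V=12, E=24, F=14) along a 3-gon: merge 3 vertices and 3 edges, delete both glued faces → V=28, E=62, F=36.
Attach a regular octahedron (V=6, E=12, F=8) along a 3-gon: merge 3 vertices and 3 edges, delete both glued faces → V=31, E=71, F=42.
Check: V − E + F = 31 − 71 + 42 = 2.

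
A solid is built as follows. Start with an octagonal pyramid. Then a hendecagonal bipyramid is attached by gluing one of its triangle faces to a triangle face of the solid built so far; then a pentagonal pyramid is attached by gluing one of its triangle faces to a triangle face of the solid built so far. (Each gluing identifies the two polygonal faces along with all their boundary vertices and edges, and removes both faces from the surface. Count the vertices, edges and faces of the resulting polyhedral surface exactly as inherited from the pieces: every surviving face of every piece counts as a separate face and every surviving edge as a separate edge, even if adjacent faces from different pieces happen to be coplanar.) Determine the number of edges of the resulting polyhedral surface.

53

An octagonal pyramid: V=9, E=16, F=9.
Attach a hendecagonal bipyramid (V=13, E=33, F=22) along a 3-gon: merge 3 vertices and 3 edges, delete both glued faces → V=19, E=46, F=29.
Attach a pentagonal pyramid (V=6, E=10, F=6) along a 3-gon: merge 3 vertices and 3 edges, delete both glued faces → V=22, E=53, F=33.
Check: V − E + F = 22 − 53 + 33 = 2.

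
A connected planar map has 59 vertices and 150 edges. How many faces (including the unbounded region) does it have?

Euler's formula for a connected plane graph: V − E + F = 2, so F = 2 − 59 + 150 = 93.

93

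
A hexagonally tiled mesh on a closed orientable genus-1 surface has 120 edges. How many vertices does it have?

80

χ = 2 − 2·1 = 0, and every face is a hexagon so 6F = 2E.
F = 2E/6 = 40. Then V = 0 + E − F = 0 + 120 − 40 = 80.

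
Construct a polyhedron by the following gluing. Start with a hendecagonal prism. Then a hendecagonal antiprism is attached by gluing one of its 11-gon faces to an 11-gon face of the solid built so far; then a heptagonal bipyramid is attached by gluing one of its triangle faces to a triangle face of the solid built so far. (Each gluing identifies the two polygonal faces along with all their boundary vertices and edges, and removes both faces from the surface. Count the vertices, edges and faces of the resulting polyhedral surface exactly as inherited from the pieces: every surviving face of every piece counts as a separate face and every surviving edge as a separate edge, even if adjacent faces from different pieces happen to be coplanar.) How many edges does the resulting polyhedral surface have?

84

A hendecagonal prism: V=22, E=33, F=13.
Attach a hendecagonal antiprism (V=22, E=44, F=24) along an 11-gon: merge 11 vertices and 11 edges, delete both glued faces → V=33, E=66, F=35.
Attach a heptagonal bipyramid (V=9, E=21, F=14) along a 3-gon: merge 3 vertices and 3 edges, delete both glued faces → V=39, E=84, F=47.
Check: V − E + F = 39 − 84 + 47 = 2.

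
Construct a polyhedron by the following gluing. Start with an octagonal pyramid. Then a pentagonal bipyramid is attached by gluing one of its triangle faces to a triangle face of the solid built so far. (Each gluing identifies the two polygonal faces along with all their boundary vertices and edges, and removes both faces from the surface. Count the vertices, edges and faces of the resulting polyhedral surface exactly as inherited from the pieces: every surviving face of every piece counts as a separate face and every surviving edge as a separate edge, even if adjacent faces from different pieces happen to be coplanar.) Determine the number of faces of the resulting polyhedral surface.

17

An octagonal pyramid: V=9, E=16, F=9.
Attach a pentagonal bipyramid (V=7, E=15, F=10) along a 3-gon: merge 3 vertices and 3 edges, delete both glued faces → V=13, E=28, F=17.
Check: V − E + F = 13 − 28 + 17 = 2.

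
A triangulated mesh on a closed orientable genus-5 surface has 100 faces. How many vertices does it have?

χ = 2 − 2·5 = -8, and every face is a triangle so 3F = 2E.
E = 3·100/2 = 150. Then V = -8 + E − F = -8 + 150 − 100 = 42.

42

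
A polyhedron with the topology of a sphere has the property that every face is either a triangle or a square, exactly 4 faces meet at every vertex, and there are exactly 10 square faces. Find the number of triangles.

8

Let x be the number of triangles; then F = 10 + x.
Edge–face incidences: 2E = 4·10 + 3·x = 40 + 3x.
Every vertex has degree 4, so 4V = 2E.
Euler: V − E + F = 2 ⇒ (2E)/4 − E + (10 + x) = 2.
Multiply by 8: 2·(2E) − 4·(2E) + 8·(10 + x) = 16, i.e. 80 + 8x − 2·(40 + 3x) = 16.
Collecting terms: 2x = 16, so x = 8.
Then 2E = 40 + 3·8 = 64, so E = 32, V = 2E/4 = 16, F = 10 + 8 = 18.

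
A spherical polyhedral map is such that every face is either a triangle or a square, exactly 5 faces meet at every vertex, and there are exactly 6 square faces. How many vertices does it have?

Let x be the number of triangles; then F = 6 + x.
Edge–face incidences: 2E = 4·6 + 3·x = 24 + 3x.
Every vertex has degree 5, so 5V = 2E.
Euler: V − E + F = 2 ⇒ (2E)/5 − E + (6 + x) = 2.
Multiply by 10: 2·(2E) − 5·(2E) + 10·(6 + x) = 20, i.e. 60 + 10x − 3·(24 + 3x) = 20.
Collecting terms: x − 12 = 20, so x = 32.
Then 2E = 24 + 3·32 = 120, so E = 60, V = 2E/5 = 24, F = 6 + 32 = 38.

24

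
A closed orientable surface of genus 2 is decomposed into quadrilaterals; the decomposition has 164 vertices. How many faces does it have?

166

χ = 2 − 2·2 = -2, and every face is a square so 4F = 2E.
V − E + F = -2 with E = 4F/2 gives 164 − (4/2 − 1)·F = -2, so F = 166 and E = 332.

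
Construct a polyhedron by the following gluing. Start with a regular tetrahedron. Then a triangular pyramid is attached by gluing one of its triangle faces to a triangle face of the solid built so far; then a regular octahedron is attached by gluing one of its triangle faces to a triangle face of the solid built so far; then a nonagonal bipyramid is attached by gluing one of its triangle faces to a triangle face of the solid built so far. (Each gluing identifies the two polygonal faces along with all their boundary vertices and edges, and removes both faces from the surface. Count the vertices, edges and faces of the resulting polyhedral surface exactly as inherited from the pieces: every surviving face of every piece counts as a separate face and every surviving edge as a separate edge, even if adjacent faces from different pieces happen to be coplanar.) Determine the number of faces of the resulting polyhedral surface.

A regular tetrahedron: V=4, E=6, F=4.
Attach a triangular pyramid (V=4, E=6, F=4) along a 3-gon: merge 3 vertices and 3 edges, delete both glued faces → V=5, E=9, F=6.
Attach a regular octahedron (V=6, E=12, F=8) along a 3-gon: merge 3 vertices and 3 edges, delete both glued faces → V=8, E=18, F=12.
Attach a nonagonal bipyramid (V=11, E=27, F=18) along a 3-gon: merge 3 vertices and 3 edges, delete both glued faces → V=16, E=42, F=28.
Check: V − E + F = 16 − 42 + 28 = 2.

28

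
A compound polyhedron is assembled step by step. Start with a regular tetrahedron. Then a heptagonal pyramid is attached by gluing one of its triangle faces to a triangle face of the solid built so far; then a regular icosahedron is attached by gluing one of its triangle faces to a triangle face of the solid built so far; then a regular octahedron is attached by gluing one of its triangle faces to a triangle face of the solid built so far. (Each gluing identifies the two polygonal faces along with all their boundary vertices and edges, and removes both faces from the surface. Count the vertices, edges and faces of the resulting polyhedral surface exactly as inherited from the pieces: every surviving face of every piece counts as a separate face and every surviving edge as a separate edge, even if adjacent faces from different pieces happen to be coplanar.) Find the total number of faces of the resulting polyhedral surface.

A regular tetrahedron: V=4, E=6, F=4.
Attach a heptagonal pyramid (V=8, E=14, F=8) along a 3-gon: merge 3 vertices and 3 edges, delete both glued faces → V=9, E=17, F=10.
Attach a regular icosahedron (V=12, E=30, F=20) along a 3-gon: merge 3 vertices and 3 edges, delete both glued faces → V=18, E=44, F=28.
Attach a regular octahedron (V=6, E=12, F=8) along a 3-gon: merge 3 vertices and 3 edges, delete both glued faces → V=21, E=53, F=34.
Check: V − E + F = 21 − 53 + 34 = 2.

34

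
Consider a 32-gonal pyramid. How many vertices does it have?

33

A pyramid on an n-gon base has one n-gon and n triangles: V = 32 + 1 = 33, E = 2·32 = 64, F = 32 + 1 = 33.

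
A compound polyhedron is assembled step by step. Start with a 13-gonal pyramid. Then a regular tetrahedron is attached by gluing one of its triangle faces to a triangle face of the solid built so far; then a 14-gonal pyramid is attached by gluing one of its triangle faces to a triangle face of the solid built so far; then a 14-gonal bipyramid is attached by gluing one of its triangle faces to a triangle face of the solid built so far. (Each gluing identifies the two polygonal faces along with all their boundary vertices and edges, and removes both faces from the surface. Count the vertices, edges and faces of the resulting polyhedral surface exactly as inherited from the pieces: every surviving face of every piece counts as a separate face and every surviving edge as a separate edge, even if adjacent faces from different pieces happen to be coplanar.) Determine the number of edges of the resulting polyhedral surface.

93

A 13-gonal pyramid: V=14, E=26, F=14.
Attach a regular tetrahedron (V=4, E=6, F=4) along a 3-gon: merge 3 vertices and 3 edges, delete both glued faces → V=15, E=29, F=16.
Attach a 14-gonal pyramid (V=15, E=28, F=15) along a 3-gon: merge 3 vertices and 3 edges, delete both glued faces → V=27, E=54, F=29.
Attach a 14-gonal bipyramid (V=16, E=42, F=28) along a 3-gon: merge 3 vertices and 3 edges, delete both glued faces → V=40, E=93, F=55.
Check: V − E + F = 40 − 93 + 55 = 2.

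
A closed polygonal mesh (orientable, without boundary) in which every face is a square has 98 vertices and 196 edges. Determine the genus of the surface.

1

Every face is a square and each edge borders two faces, so 4F = 2·196, giving F = 98.
χ = V − E + F = 98 − 196 + 98 = 0.
For a closed orientable surface χ = 2 − 2g, so g = (2 − (0))/2 = 1.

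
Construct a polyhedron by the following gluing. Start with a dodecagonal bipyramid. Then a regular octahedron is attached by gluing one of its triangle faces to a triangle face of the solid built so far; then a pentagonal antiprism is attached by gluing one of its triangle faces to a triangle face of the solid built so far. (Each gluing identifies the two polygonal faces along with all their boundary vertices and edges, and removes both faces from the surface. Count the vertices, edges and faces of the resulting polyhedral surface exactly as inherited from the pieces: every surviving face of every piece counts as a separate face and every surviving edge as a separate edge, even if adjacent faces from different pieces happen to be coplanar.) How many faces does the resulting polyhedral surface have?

40

A dodecagonal bipyramid: V=14, E=36, F=24.
Attach a regular octahedron (V=6, E=12, F=8) along a 3-gon: merge 3 vertices and 3 edges, delete both glued faces → V=17, E=45, F=30.
Attach a pentagonal antiprism (V=10, E=20, F=12) along a 3-gon: merge 3 vertices and 3 edges, delete both glued faces → V=24, E=62, F=40.
Check: V − E + F = 24 − 62 + 40 = 2.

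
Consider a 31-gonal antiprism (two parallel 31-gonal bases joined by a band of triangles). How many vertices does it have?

An antiprism on an n-gon has two n-gon caps and 2n triangles: V = 2·31 = 62, E = 4·31 = 124, F = 2·31 + 2 = 64.

62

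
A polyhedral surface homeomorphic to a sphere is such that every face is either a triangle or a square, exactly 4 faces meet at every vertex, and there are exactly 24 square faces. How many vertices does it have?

30

Let x be the number of triangles; then F = 24 + x.
Edge–face incidences: 2E = 4·24 + 3·x = 96 + 3x.
Every vertex has degree 4, so 4V = 2E.
Euler: V − E + F = 2 ⇒ (2E)/4 − E + (24 + x) = 2.
Multiply by 8: 2·(2E) − 4·(2E) + 8·(24 + x) = 16, i.e. 192 + 8x − 2·(96 + 3x) = 16.
Collecting terms: 2x = 16, so x = 8.
Then 2E = 96 + 3·8 = 120, so E = 60, V = 2E/4 = 30, F = 24 + 8 = 32.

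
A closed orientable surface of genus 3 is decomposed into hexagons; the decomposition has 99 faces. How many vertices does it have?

194

χ = 2 − 2·3 = -4, and every face is a hexagon so 6F = 2E.
E = 6·99/2 = 297. Then V = -4 + E − F = -4 + 297 − 99 = 194.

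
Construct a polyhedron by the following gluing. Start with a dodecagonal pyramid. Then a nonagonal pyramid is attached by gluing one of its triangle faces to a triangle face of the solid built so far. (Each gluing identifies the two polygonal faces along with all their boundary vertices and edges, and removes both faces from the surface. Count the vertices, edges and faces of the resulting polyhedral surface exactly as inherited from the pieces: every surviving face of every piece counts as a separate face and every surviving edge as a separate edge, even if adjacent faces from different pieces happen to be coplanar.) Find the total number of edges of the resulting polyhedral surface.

A dodecagonal pyramid: V=13, E=24, F=13.
Attach a nonagonal pyramid (V=10, E=18, F=10) along a 3-gon: merge 3 vertices and 3 edges, delete both glued faces → V=20, E=39, F=21.
Check: V − E + F = 20 − 39 + 21 = 2.

39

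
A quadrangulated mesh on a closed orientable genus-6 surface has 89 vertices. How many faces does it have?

99

χ = 2 − 2·6 = -10, and every face is a square so 4F = 2E.
V − E + F = -10 with E = 4F/2 gives 89 − (4/2 − 1)·F = -10, so F = 99 and E = 198.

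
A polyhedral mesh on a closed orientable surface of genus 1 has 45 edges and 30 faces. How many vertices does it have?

For a closed orientable surface of genus 1, χ = 2 − 2·1 = 0.
V = 0 + E − F = 0 + 45 − 30 = 15.

15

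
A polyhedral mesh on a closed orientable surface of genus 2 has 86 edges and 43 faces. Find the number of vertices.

41

For a closed orientable surface of genus 2, χ = 2 − 2·2 = -2.
V = -2 + E − F = -2 + 86 − 43 = 41.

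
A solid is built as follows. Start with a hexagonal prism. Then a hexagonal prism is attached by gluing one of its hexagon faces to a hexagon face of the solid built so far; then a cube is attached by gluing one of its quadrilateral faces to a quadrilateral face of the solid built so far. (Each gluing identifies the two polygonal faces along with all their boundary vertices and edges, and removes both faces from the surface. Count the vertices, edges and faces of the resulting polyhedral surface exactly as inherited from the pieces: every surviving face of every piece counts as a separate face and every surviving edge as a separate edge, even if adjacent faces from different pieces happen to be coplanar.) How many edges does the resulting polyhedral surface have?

A hexagonal prism: V=12, E=18, F=8.
Attach a hexagonal prism (V=12, E=18, F=8) along a 6-gon: merge 6 vertices and 6 edges, delete both glued faces → V=18, E=30, F=14.
Attach a cube (V=8, E=12, F=6) along a 4-gon: merge 4 vertices and 4 edges, delete both glued faces → V=22, E=38, F=18.
Check: V − E + F = 22 − 38 + 18 = 2.

38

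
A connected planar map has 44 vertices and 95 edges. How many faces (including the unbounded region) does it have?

Euler's formula for a connected plane graph: V − E + F = 2, so F = 2 − 44 + 95 = 53.

53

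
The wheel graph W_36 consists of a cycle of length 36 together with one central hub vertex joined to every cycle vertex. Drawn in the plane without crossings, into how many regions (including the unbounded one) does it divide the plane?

37

W_36 has V = 36 + 1 = 37 vertices and E = 2·36 = 72 edges.
By Euler's formula F = 2 − V + E = 2 − 37 + 72 = 37.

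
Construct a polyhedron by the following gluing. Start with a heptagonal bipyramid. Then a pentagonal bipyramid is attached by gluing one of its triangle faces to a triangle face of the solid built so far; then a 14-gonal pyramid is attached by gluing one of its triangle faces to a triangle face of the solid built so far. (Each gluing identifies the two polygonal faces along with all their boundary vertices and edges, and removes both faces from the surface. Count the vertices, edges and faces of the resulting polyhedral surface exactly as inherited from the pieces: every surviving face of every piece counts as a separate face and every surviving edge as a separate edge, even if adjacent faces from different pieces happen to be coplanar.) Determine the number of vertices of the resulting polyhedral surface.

A heptagonal bipyramid: V=9, E=21, F=14.
Attach a pentagonal bipyramid (V=7, E=15, F=10) along a 3-gon: merge 3 vertices and 3 edges, delete both glued faces → V=13, E=33, F=22.
Attach a 14-gonal pyramid (V=15, E=28, F=15) along a 3-gon: merge 3 vertices and 3 edges, delete both glued faces → V=25, E=58, F=35.
Check: V − E + F = 25 − 58 + 35 = 2.

25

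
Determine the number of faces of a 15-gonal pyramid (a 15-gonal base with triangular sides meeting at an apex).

A pyramid on an n-gon base has one n-gon and n triangles: V = 15 + 1 = 16, E = 2·15 = 30, F = 15 + 1 = 16.

16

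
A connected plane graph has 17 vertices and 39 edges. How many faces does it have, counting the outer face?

Euler's formula for a connected plane graph: V − E + F = 2, so F = 2 − 17 + 39 = 24.

24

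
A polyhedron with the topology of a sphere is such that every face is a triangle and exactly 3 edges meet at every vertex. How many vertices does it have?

Each face has 3 edges and each edge borders two faces, so 2E = 3F.
Each vertex has degree 3, so 3V = 2E and hence V = 3F/3.
Euler: V − E + F = 2 ⇒ (3F/3) − (3F/2) + F = 2.
Multiply by 6: (6 − 9 + 6)F = 12, i.e. 3F = 12.
So F = 4, E = 3·4/2 = 6, V = 3·4/3 = 4.

4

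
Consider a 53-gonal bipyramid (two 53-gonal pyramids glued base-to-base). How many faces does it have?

A bipyramid over an n-gon has 2n triangular faces and n + 2 vertices: V = 53 + 2 = 55, E = 3·53 = 159, F = 2·53 = 106.

106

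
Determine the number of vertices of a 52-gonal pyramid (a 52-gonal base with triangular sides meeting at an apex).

53

A pyramid on an n-gon base has one n-gon and n triangles: V = 52 + 1 = 53, E = 2·52 = 104, F = 52 + 1 = 53.
Check: V − E + F = 53 − 104 + 53 = 2.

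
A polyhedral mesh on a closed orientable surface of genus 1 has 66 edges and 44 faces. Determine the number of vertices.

For a closed orientable surface of genus 1, χ = 2 − 2·1 = 0.
V = 0 + E − F = 0 + 66 − 44 = 22.

22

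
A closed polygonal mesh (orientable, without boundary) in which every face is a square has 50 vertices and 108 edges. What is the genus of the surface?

Every face is a square and each edge borders two faces, so 4F = 2·108, giving F = 54.
χ = V − E + F = 50 − 108 + 54 = -4.
For a closed orientable surface χ = 2 − 2g, so g = (2 − (-4))/2 = 3.

3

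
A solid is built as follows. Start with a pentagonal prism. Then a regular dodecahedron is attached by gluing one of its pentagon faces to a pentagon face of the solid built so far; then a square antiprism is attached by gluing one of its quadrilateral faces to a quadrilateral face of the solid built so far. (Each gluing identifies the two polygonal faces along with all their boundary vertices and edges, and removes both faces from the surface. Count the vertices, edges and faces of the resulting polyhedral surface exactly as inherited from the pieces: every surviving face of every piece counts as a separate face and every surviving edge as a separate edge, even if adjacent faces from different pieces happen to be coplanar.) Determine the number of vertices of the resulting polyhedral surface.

A pentagonal prism: V=10, E=15, F=7.
Attach a regular dodecahedron (V=20, E=30, F=12) along a 5-gon: merge 5 vertices and 5 edges, delete both glued faces → V=25, E=40, F=17.
Attach a square antiprism (V=8, E=16, F=10) along a 4-gon: merge 4 vertices and 4 edges, delete both glued faces → V=29, E=52, F=25.
Check: V − E + F = 29 − 52 + 25 = 2.

29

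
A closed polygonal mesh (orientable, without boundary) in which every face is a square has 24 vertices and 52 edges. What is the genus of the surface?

2

Every face is a square and each edge borders two faces, so 4F = 2·52, giving F = 26.
χ = V − E + F = 24 − 52 + 26 = -2.
For a closed orientable surface χ = 2 − 2g, so g = (2 − (-2))/2 = 2.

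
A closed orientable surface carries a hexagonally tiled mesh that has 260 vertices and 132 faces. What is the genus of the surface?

Every face is a hexagon, so 2E = 6·132 = 792, giving E = 396.
χ = V − E + F = 260 − 396 + 132 = -4.
For a closed orientable surface χ = 2 − 2g, so g = (2 − (-4))/2 = 3.

3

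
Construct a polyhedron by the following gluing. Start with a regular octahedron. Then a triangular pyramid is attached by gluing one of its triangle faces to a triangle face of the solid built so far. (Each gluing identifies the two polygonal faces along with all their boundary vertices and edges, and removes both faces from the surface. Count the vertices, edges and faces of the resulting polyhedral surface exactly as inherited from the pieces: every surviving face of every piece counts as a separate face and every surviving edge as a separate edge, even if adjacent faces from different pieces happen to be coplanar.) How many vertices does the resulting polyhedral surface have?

A regular octahedron: V=6, E=12, F=8.
Attach a triangular pyramid (V=4, E=6, F=4) along a 3-gon: merge 3 vertices and 3 edges, delete both glued faces → V=7, E=15, F=10.
Check: V − E + F = 7 − 15 + 10 = 2.

7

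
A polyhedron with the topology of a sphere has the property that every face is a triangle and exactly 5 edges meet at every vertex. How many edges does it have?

30

Each face has 3 edges and each edge borders two faces, so 2E = 3F.
Each vertex has degree 5, so 5V = 2E and hence V = 3F/5.
Euler: V − E + F = 2 ⇒ (3F/5) − (3F/2) + F = 2.
Multiply by 10: (6 − 15 + 10)F = 20, i.e. 1F = 20.
So F = 20, E = 3·20/2 = 30, V = 3·20/5 = 12.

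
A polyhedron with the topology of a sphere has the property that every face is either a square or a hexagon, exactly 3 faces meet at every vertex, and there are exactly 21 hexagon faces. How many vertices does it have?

Let x be the number of squares; then F = 21 + x.
Edge–face incidences: 2E = 6·21 + 4·x = 126 + 4x.
Every vertex has degree 3, so 3V = 2E.
Euler: V − E + F = 2 ⇒ (2E)/3 − E + (21 + x) = 2.
Multiply by 6: 2·(2E) − 3·(2E) + 6·(21 + x) = 12, i.e. 126 + 6x − (126 + 4x) = 12.
Collecting terms: 2x = 12, so x = 6.
Then 2E = 126 + 4·6 = 150, so E = 75, V = 2E/3 = 50, F = 21 + 6 = 27.

50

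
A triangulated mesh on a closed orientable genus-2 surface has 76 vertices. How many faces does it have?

156

χ = 2 − 2·2 = -2, and every face is a triangle so 3F = 2E.
V − E + F = -2 with E = 3F/2 gives 76 − (3/2 − 1)·F = -2, so F = 156 and E = 234.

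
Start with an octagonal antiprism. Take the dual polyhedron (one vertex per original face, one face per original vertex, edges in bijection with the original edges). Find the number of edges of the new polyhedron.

32

The base solid has V = 16, E = 32, F = 18.
The dual swaps V and F and preserves E: V′ = F = 18, E′ = E = 32, F′ = V = 16.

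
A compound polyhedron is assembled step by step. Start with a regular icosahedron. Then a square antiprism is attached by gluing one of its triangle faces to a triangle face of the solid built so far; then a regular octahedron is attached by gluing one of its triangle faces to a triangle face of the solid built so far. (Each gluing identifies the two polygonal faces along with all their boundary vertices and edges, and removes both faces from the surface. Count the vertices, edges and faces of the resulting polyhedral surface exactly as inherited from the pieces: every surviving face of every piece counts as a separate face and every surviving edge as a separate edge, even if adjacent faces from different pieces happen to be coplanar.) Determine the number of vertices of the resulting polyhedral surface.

20

A regular icosahedron: V=12, E=30, F=20.
Attach a square antiprism (V=8, E=16, F=10) along a 3-gon: merge 3 vertices and 3 edges, delete both glued faces → V=17, E=43, F=28.
Attach a regular octahedron (V=6, E=12, F=8) along a 3-gon: merge 3 vertices and 3 edges, delete both glued faces → V=20, E=52, F=34.
Check: V − E + F = 20 − 52 + 34 = 2.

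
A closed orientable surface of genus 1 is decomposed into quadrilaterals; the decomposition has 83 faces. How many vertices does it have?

83

χ = 2 − 2·1 = 0, and every face is a square so 4F = 2E.
E = 4·83/2 = 166. Then V = 0 + E − F = 0 + 166 − 83 = 83.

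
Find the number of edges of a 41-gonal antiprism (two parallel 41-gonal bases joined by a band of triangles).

An antiprism on an n-gon has two n-gon caps and 2n triangles: V = 2·41 = 82, E = 4·41 = 164, F = 2·41 + 2 = 84.

164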